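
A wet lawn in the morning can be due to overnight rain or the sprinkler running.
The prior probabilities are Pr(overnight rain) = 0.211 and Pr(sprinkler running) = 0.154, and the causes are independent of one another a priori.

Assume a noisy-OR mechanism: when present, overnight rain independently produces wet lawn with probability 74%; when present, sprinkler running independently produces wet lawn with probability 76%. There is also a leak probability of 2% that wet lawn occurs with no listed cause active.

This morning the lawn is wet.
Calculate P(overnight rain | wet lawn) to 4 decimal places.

P(overnight rain | wet lawn) ≈ 0.6061

Under noisy-OR, P(wet lawn | causes) = 1 − (1−0.02)·∏(1−qᵢ) over the active causes.
P(wet lawn) = 0.02*0.789*0.846 + 0.7648*0.789*0.154 + 0.7452*0.211*0.846 + 0.938848*0.211*0.154 = 0.013350 + 0.092928 + 0.133023 + 0.030507 = 0.269808
Restricting to configurations with overnight rain present: 0.133023 + 0.030507 = 0.163530.
P(overnight rain | wet lawn) = 0.163530 / 0.269808 ≈ 0.6061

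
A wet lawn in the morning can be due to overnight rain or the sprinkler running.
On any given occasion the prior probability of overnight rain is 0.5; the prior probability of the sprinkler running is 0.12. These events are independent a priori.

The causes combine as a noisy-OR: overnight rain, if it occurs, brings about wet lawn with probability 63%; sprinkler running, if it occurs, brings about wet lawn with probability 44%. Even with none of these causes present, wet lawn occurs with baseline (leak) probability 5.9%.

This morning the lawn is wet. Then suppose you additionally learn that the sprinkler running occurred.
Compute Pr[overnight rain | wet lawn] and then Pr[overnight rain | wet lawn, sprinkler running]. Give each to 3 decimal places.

Pr[overnight rain | wet lawn] ≈ 0.860; Pr[overnight rain | wet lawn, sprinkler running] ≈ 0.630

Under noisy-OR, P(wet lawn | causes) = 1 − (1−0.059)·∏(1−qᵢ) over the active causes.
P(wet lawn) = 0.059·0.5·0.88 + 0.47304·0.5·0.12 + 0.65183·0.5·0.88 + 0.805025·0.5·0.12 = 0.025960 + 0.028382 + 0.286805 + 0.048301 = 0.389448
Of this, 0.335106 comes from 0.286805 + 0.048301 (the overnight rain=true cases).
So P(overnight rain | wet lawn) = 0.335106/0.389448 ≈ 0.860.

With the extra evidence:
Weight on overnight rain=true, given the evidence: 0.805025·0.5 = 0.402512
Denominator P(wet lawn | sprinkler running): 0.47304·0.5 + 0.805025·0.5 = 0.639032
Posterior = 0.402512 / 0.639032 ≈ 0.630
— sprinkler running explains away the evidence for overnight rain.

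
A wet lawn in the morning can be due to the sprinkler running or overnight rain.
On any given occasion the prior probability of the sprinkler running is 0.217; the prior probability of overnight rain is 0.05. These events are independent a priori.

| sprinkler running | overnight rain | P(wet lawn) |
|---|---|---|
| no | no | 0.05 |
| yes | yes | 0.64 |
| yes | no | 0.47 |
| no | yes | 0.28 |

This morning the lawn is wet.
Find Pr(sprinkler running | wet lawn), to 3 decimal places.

For the numerator, keep only sprinkler running=true terms: 0.096890 + 0.006944 = 0.103834
The normalizing constant is 0.05*0.783*0.95 + 0.28*0.783*0.05 + 0.47*0.217*0.95 + 0.64*0.217*0.05 = 0.151989
Posterior = 0.103834 / 0.151989 ≈ 0.683

Pr(sprinkler running | wet lawn) ≈ 0.683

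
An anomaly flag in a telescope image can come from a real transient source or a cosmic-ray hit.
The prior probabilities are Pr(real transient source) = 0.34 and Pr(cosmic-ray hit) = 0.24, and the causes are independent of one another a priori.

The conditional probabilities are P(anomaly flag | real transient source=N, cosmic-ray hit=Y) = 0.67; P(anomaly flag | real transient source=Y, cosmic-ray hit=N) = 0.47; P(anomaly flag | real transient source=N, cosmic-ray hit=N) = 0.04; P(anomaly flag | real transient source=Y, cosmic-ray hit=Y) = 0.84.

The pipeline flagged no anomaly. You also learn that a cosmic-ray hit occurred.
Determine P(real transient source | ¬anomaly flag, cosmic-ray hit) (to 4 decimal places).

By total probability over both values of real transient source:
  P(¬anomaly flag | cosmic-ray hit) = 0.33*0.66 + 0.16*0.34
        = 0.217800 + 0.054400 = 0.272200
The terms with real transient source present sum to 0.054400, so
  P(real transient source | ¬anomaly flag, cosmic-ray hit) = 0.054400 / 0.272200 ≈ 0.1999

P(real transient source | ¬anomaly flag, cosmic-ray hit) ≈ 0.1999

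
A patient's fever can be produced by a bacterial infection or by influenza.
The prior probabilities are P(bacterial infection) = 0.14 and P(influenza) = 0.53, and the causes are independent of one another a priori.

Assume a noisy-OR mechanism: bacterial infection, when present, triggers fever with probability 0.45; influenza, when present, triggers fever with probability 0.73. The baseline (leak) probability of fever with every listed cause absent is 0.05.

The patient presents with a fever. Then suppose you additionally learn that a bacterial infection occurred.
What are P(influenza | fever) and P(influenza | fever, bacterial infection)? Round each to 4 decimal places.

Under noisy-OR, P(fever | causes) = 1 − (1−0.05)·∏(1−qᵢ) over the active causes.
Weight on influenza=true, given the evidence: 0.338887 + 0.063732 = 0.402619
Denominator P(fever): 0.05×0.86×0.47 + 0.7435×0.86×0.53 + 0.4775×0.14×0.47 + 0.858925×0.14×0.53 = 0.454249
P(influenza | fever) = 0.402619/0.454249 ≈ 0.8863

Now condition on the additional information:
P(fever | bacterial infection) = 0.4775*0.47 + 0.858925*0.53 = 0.224425 + 0.455230 = 0.679655
Of this, 0.455230 comes from 0.858925*0.53 (the influenza=true cases).
P(influenza | fever, bacterial infection) = 0.455230 / 0.679655 ≈ 0.6698
— bacterial infection explains away the evidence for influenza.

P(influenza | fever) ≈ 0.8863; P(influenza | fever, bacterial infection) ≈ 0.6698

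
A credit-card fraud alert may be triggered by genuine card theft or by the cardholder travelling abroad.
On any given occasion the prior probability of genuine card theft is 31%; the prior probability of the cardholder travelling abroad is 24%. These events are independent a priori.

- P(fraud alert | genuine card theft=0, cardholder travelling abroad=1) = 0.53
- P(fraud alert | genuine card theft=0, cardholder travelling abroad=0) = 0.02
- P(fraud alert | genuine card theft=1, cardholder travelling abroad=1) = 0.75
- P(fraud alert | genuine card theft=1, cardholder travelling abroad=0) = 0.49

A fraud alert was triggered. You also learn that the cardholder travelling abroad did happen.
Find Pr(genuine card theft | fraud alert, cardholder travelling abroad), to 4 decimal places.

P(fraud alert | cardholder travelling abroad) = 0.53×0.69 + 0.75×0.31 = 0.365700 + 0.232500 = 0.598200
Of this, 0.232500 comes from 0.75×0.31 (the genuine card theft=true cases).
Hence the posterior is 0.232500/0.598200 ≈ 0.3887.

Pr(genuine card theft | fraud alert, cardholder travelling abroad) ≈ 0.3887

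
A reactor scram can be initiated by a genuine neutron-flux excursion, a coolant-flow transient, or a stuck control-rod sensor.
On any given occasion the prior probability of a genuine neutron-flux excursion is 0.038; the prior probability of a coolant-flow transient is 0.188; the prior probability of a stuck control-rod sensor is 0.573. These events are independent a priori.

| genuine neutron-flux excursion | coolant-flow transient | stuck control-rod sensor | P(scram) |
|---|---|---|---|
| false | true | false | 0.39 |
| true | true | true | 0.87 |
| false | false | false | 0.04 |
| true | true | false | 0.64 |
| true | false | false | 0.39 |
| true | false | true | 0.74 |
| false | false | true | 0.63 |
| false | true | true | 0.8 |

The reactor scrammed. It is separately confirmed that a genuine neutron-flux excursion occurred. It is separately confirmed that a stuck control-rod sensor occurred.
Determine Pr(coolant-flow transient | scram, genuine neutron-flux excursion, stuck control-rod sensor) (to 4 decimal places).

Numerator (weight on configurations with coolant-flow transient): 0.87×0.188 = 0.163560
Denominator P(scram | genuine neutron-flux excursion, stuck control-rod sensor): 0.74×0.812 + 0.87×0.188 = 0.764440
Posterior = 0.163560 / 0.764440 ≈ 0.2140

Pr(coolant-flow transient | scram, genuine neutron-flux excursion, stuck control-rod sensor) ≈ 0.2140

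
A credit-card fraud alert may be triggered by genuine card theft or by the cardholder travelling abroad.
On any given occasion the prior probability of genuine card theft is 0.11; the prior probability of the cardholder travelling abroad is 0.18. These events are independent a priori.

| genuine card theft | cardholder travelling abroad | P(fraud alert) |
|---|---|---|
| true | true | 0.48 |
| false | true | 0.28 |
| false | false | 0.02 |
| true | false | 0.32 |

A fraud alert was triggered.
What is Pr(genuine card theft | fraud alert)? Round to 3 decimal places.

Pr(genuine card theft | fraud alert) ≈ 0.392

P(fraud alert) = 0.02×0.89×0.82 + 0.28×0.89×0.18 + 0.32×0.11×0.82 + 0.48×0.11×0.18 = 0.014596 + 0.044856 + 0.028864 + 0.009504 = 0.097820
Of this, 0.038368 comes from 0.028864 + 0.009504 (the genuine card theft=true cases).
So P(genuine card theft | fraud alert) = 0.038368/0.097820 ≈ 0.392.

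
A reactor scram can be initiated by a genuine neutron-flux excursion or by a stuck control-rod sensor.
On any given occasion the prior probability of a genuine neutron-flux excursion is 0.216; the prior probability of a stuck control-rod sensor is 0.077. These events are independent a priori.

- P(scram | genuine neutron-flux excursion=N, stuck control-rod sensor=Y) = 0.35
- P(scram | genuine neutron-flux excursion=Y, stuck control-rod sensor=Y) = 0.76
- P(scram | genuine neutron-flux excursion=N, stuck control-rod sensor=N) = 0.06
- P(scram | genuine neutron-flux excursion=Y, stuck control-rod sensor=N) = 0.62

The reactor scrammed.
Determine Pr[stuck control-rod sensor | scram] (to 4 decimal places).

P(scram) = 0.06×0.784×0.923 + 0.35×0.784×0.077 + 0.62×0.216×0.923 + 0.76×0.216×0.077 = 0.043418 + 0.021129 + 0.123608 + 0.012640 = 0.200795
The stuck control-rod sensor-present share is 0.021129 + 0.012640 = 0.033769.
P(stuck control-rod sensor | scram) = 0.033769 / 0.200795 ≈ 0.1682

Pr[stuck control-rod sensor | scram] ≈ 0.1682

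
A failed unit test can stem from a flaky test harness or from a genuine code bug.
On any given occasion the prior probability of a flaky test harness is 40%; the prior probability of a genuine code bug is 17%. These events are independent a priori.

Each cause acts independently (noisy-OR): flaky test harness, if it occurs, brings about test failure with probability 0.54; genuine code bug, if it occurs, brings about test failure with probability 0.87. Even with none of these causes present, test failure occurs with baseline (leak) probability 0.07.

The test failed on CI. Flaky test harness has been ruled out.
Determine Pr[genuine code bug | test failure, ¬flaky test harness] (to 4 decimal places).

Under noisy-OR, P(test failure | causes) = 1 − (1−0.07)·∏(1−qᵢ) over the active causes.
Sum P(test failure|·) weighted by the priors over both values of genuine code bug:
  P(test failure | ¬flaky test harness) = 0.07*0.83 + 0.8791*0.17
        = 0.058100 + 0.149447 = 0.207547
Keeping only the genuine code bug-present terms gives 0.149447, so
  P(genuine code bug | test failure, ¬flaky test harness) = 0.149447 / 0.207547 ≈ 0.7201

Pr[genuine code bug | test failure, ¬flaky test harness] ≈ 0.7201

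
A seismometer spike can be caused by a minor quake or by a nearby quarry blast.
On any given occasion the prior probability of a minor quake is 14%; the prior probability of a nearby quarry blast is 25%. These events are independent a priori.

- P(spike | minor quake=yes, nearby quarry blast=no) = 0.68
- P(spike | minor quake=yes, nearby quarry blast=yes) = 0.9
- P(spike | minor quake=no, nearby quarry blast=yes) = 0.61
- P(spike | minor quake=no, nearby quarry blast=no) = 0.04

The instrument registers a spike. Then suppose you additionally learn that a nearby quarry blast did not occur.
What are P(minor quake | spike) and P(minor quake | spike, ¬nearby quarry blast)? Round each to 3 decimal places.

P(minor quake | spike) ≈ 0.396; P(minor quake | spike, ¬nearby quarry blast) ≈ 0.735

Weight on minor quake=true, given the evidence: 0.071400 + 0.031500 = 0.102900
Denominator P(spike): 0.04×0.86×0.75 + 0.61×0.86×0.25 + 0.68×0.14×0.75 + 0.9×0.14×0.25 = 0.259850
P(minor quake | spike) = 0.102900/0.259850 ≈ 0.396

Now condition on the additional information:
Weight on minor quake=true, given the evidence: 0.68*0.14 = 0.095200
The normalizing constant is 0.04*0.86 + 0.68*0.14 = 0.129600
Posterior = 0.095200 / 0.129600 ≈ 0.735
With nearby quarry blast excluded, minor quake must carry more of the explanatory weight for the spike.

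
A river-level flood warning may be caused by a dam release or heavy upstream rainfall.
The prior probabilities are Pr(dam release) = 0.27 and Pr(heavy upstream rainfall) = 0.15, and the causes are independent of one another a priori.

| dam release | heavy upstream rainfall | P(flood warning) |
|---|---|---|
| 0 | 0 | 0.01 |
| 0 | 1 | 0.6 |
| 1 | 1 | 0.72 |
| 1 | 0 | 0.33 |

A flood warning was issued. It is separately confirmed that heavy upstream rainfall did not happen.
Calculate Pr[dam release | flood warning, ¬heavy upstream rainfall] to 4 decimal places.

By total probability over both values of dam release:
  P(flood warning | ¬heavy upstream rainfall) = 0.01*0.73 + 0.33*0.27
        = 0.007300 + 0.089100 = 0.096400
Keeping only the dam release-present terms gives 0.089100, so
  P(dam release | flood warning, ¬heavy upstream rainfall) = 0.089100 / 0.096400 ≈ 0.9243

Pr[dam release | flood warning, ¬heavy upstream rainfall] ≈ 0.9243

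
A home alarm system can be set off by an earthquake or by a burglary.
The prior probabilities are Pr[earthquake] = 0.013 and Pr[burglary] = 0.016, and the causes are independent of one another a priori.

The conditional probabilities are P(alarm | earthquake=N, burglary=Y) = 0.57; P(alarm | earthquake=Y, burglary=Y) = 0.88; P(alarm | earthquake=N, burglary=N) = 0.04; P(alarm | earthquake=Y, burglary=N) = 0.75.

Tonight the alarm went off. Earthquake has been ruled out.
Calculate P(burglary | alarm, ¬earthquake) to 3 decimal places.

P(burglary | alarm, ¬earthquake) ≈ 0.188

Numerator (weight on configurations with burglary): 0.57×0.016 = 0.009120
Normalizer over all consistent configurations: 0.04×0.984 + 0.57×0.016 = 0.048480
Posterior = 0.009120 / 0.048480 ≈ 0.188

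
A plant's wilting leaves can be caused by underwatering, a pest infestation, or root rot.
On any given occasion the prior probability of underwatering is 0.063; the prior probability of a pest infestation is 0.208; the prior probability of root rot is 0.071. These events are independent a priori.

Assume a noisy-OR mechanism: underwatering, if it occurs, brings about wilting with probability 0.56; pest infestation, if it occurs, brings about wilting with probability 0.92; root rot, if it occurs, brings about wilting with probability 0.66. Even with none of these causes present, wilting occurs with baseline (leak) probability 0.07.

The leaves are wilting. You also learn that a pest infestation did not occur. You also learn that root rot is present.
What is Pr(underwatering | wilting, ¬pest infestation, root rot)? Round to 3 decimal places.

Pr(underwatering | wilting, ¬pest infestation, root rot) ≈ 0.078

Under noisy-OR, P(wilting | causes) = 1 − (1−0.07)·∏(1−qᵢ) over the active causes.
Weight on underwatering=true, given the evidence: 0.860872·0.063 = 0.054235
The normalizing constant is 0.6838·0.937 + 0.860872·0.063 = 0.694956
Posterior = 0.054235 / 0.694956 ≈ 0.078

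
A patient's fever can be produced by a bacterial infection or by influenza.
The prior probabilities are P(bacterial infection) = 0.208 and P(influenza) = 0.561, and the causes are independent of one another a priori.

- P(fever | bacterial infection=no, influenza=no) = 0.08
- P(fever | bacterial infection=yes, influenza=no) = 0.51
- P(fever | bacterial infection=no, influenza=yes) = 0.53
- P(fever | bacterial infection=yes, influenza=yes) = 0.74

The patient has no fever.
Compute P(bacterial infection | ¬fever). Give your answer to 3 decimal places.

P(bacterial infection | ¬fever) ≈ 0.124

Numerator (weight on configurations with bacterial infection): 0.044743 + 0.030339 = 0.075082
The normalizing constant is 0.92·0.792·0.439 + 0.47·0.792·0.561 + 0.49·0.208·0.439 + 0.26·0.208·0.561 = 0.603782
Posterior = 0.075082 / 0.603782 ≈ 0.124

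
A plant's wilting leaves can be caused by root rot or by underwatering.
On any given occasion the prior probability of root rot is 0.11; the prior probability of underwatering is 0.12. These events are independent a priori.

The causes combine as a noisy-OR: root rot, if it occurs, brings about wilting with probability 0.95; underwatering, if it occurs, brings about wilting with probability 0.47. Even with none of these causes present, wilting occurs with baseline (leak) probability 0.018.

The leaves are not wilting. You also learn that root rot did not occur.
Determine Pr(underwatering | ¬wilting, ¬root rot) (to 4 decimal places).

Under noisy-OR, P(wilting | causes) = 1 − (1−0.018)·∏(1−qᵢ) over the active causes.
Enumerate both values of underwatering and weight by the priors:
  P(¬wilting | ¬root rot) = 0.982*0.88 + 0.52046*0.12
        = 0.864160 + 0.062455 = 0.926615
The terms with underwatering present sum to 0.062455, so
  P(underwatering | ¬wilting, ¬root rot) = 0.062455 / 0.926615 ≈ 0.0674

Pr(underwatering | ¬wilting, ¬root rot) ≈ 0.0674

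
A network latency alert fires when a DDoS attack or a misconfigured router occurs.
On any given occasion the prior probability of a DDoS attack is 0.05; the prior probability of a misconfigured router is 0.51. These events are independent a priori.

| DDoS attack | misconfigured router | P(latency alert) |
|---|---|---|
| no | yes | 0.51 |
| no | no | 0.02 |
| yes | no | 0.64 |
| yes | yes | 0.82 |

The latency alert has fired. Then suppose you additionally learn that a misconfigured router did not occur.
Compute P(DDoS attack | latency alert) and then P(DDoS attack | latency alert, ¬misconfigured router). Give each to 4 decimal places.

P(DDoS attack | latency alert) ≈ 0.1249; P(DDoS attack | latency alert, ¬misconfigured router) ≈ 0.6275

By total probability over the 4 (DDoS attack, misconfigured router) configurations:
  P(latency alert) = 0.02*0.95*0.49 + 0.51*0.95*0.51 + 0.64*0.05*0.49 + 0.82*0.05*0.51
        = 0.009310 + 0.247095 + 0.015680 + 0.020910 = 0.292995
Keeping only the DDoS attack-present terms gives 0.036590, so
  P(DDoS attack | latency alert) = 0.036590 / 0.292995 ≈ 0.1249

Now also conditioning on misconfigured router≠true:
P(latency alert | ¬misconfigured router) = 0.02*0.95 + 0.64*0.05 = 0.019000 + 0.032000 = 0.051000
Restricting to configurations with DDoS attack present: 0.64*0.05 = 0.032000.
So P(DDoS attack | latency alert, ¬misconfigured router) = 0.032000/0.051000 ≈ 0.6275.
Ruling out misconfigured router raises the posterior on DDoS attack — the flip side of explaining away.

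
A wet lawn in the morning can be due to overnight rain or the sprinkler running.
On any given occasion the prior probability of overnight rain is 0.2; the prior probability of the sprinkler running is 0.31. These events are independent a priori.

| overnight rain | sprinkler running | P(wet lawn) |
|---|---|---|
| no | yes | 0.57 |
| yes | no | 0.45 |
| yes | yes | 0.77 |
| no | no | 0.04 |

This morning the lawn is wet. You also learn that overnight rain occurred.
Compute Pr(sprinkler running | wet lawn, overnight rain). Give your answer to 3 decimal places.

By total probability over both values of sprinkler running:
  P(wet lawn | overnight rain) = 0.45·0.69 + 0.77·0.31
        = 0.310500 + 0.238700 = 0.549200
Keeping only the sprinkler running-present terms gives 0.238700, so
  P(sprinkler running | wet lawn, overnight rain) = 0.238700 / 0.549200 ≈ 0.435

Pr(sprinkler running | wet lawn, overnight rain) ≈ 0.435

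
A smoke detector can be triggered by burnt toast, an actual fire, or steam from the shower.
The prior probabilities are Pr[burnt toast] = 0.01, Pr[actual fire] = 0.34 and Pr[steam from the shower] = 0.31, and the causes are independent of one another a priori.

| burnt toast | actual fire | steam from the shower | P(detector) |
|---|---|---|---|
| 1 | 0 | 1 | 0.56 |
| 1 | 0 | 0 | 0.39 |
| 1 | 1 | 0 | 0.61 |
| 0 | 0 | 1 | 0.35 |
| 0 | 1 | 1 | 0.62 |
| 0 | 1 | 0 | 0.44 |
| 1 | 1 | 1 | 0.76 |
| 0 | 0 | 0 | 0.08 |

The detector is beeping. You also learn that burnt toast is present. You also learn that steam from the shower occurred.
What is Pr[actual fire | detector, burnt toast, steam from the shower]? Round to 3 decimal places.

Pr[actual fire | detector, burnt toast, steam from the shower] ≈ 0.411

Numerator (weight on configurations with actual fire): 0.76×0.34 = 0.258400
Normalizer over all consistent configurations: 0.56×0.66 + 0.76×0.34 = 0.628000
Posterior = 0.258400 / 0.628000 ≈ 0.411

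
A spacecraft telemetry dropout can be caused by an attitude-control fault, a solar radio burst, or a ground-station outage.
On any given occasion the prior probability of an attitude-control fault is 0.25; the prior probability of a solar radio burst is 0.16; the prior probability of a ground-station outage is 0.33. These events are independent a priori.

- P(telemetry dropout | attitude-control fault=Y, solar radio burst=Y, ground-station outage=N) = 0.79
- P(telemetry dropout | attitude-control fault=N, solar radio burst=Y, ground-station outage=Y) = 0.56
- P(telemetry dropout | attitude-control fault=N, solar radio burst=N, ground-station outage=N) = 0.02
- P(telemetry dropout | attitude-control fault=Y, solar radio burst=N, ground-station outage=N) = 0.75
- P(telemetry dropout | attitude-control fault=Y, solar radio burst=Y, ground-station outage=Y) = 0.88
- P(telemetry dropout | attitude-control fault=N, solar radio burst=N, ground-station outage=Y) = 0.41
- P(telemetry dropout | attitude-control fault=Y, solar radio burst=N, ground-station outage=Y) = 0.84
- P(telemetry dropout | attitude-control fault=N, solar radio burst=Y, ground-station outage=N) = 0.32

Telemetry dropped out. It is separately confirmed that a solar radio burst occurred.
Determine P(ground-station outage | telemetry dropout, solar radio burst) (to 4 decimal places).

P(ground-station outage | telemetry dropout, solar radio burst) ≈ 0.4188

P(telemetry dropout | solar radio burst) = 0.32·0.75·0.67 + 0.56·0.75·0.33 + 0.79·0.25·0.67 + 0.88·0.25·0.33 = 0.160800 + 0.138600 + 0.132325 + 0.072600 = 0.504325
Of this, 0.211200 comes from 0.138600 + 0.072600 (the ground-station outage=true cases).
P(ground-station outage | telemetry dropout, solar radio burst) = 0.211200 / 0.504325 ≈ 0.4188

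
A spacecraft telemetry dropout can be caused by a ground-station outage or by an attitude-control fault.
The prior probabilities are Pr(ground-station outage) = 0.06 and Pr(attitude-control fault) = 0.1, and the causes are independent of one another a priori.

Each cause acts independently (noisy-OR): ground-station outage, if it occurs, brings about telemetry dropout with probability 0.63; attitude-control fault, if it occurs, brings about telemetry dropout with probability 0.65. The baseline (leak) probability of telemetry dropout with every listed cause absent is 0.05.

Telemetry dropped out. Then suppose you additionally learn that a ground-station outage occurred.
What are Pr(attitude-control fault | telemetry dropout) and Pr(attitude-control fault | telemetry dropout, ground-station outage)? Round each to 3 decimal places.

Under noisy-OR, P(telemetry dropout | causes) = 1 − (1−0.05)·∏(1−qᵢ) over the active causes.
Sum P(telemetry dropout|·) weighted by the priors over the 4 (ground-station outage, attitude-control fault) configurations:
  P(telemetry dropout) = 0.05×0.94×0.9 + 0.6675×0.94×0.1 + 0.6485×0.06×0.9 + 0.876975×0.06×0.1
        = 0.042300 + 0.062745 + 0.035019 + 0.005262 = 0.145326
The terms with attitude-control fault present sum to 0.068007, so
  P(attitude-control fault | telemetry dropout) = 0.068007 / 0.145326 ≈ 0.468

Now also conditioning on ground-station outage=true:
By total probability over both values of attitude-control fault:
  P(telemetry dropout | ground-station outage) = 0.6485*0.9 + 0.876975*0.1
        = 0.583650 + 0.087697 = 0.671347
The terms with attitude-control fault present sum to 0.087697, so
  P(attitude-control fault | telemetry dropout, ground-station outage) = 0.087697 / 0.671347 ≈ 0.131
Conditioning on ground-station outage lowers the posterior on attitude-control fault: the classic explaining-away effect in a common-effect structure.

Pr(attitude-control fault | telemetry dropout) ≈ 0.468; Pr(attitude-control fault | telemetry dropout, ground-station outage) ≈ 0.131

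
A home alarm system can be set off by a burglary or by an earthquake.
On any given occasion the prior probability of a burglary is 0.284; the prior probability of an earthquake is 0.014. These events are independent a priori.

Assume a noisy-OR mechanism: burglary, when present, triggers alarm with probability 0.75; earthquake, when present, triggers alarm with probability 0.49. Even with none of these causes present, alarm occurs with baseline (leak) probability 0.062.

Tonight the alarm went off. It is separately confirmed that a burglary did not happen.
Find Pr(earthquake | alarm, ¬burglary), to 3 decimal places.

Pr(earthquake | alarm, ¬burglary) ≈ 0.107

Under noisy-OR, P(alarm | causes) = 1 − (1−0.062)·∏(1−qᵢ) over the active causes.
P(alarm | ¬burglary) = 0.062·0.986 + 0.52162·0.014 = 0.061132 + 0.007303 = 0.068435
Restricting to configurations with earthquake present: 0.52162·0.014 = 0.007303.
So P(earthquake | alarm, ¬burglary) = 0.007303/0.068435 ≈ 0.107.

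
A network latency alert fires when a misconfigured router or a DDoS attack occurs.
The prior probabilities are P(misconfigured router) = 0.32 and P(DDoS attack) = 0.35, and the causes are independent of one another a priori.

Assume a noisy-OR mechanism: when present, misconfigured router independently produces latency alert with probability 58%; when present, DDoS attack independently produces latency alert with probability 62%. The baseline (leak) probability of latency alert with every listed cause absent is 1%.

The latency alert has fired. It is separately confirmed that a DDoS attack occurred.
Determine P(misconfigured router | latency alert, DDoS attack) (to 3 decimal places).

P(misconfigured router | latency alert, DDoS attack) ≈ 0.388

Under noisy-OR, P(latency alert | causes) = 1 − (1−0.01)·∏(1−qᵢ) over the active causes.
Weight on misconfigured router=true, given the evidence: 0.841996·0.32 = 0.269439
Normalizer over all consistent configurations: 0.6238·0.68 + 0.841996·0.32 = 0.693623
P(misconfigured router | latency alert, DDoS attack) = 0.269439/0.693623 ≈ 0.388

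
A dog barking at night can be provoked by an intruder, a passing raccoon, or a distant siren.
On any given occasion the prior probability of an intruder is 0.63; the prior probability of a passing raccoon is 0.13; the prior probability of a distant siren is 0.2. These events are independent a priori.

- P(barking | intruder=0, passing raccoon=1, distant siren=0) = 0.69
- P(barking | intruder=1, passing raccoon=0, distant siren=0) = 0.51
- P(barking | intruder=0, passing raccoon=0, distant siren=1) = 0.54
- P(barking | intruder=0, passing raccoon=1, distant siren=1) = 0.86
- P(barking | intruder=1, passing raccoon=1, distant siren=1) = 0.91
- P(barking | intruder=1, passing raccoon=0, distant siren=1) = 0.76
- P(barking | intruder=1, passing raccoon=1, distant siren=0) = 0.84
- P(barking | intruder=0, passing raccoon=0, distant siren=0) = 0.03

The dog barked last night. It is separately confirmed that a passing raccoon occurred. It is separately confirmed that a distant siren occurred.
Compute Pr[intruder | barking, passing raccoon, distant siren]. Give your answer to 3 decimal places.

Enumerate both values of intruder and weight by the priors:
  P(barking | passing raccoon, distant siren) = 0.86·0.37 + 0.91·0.63
        = 0.318200 + 0.573300 = 0.891500
Configurations with intruder contribute 0.573300, so
  P(intruder | barking, passing raccoon, distant siren) = 0.573300 / 0.891500 ≈ 0.643

Pr[intruder | barking, passing raccoon, distant siren] ≈ 0.643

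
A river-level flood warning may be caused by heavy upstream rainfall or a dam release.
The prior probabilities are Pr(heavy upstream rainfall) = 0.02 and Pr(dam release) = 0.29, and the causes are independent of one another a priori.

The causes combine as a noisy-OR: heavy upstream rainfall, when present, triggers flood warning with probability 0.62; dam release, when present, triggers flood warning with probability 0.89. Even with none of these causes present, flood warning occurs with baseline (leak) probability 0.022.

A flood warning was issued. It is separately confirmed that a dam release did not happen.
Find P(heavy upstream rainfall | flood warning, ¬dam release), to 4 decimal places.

P(heavy upstream rainfall | flood warning, ¬dam release) ≈ 0.3682

Under noisy-OR, P(flood warning | causes) = 1 − (1−0.022)·∏(1−qᵢ) over the active causes.
P(flood warning | ¬dam release) = 0.022×0.98 + 0.62836×0.02 = 0.021560 + 0.012567 = 0.034127
Restricting to configurations with heavy upstream rainfall present: 0.62836×0.02 = 0.012567.
Hence the posterior is 0.012567/0.034127 ≈ 0.3682.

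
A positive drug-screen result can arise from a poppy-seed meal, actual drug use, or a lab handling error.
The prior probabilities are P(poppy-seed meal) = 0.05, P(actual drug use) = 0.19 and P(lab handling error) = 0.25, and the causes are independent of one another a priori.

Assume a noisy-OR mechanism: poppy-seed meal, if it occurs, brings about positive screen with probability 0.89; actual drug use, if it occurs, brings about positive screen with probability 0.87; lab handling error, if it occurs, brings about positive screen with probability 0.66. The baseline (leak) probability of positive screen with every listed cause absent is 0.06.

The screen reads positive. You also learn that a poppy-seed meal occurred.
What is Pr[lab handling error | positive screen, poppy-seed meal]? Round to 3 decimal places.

Under noisy-OR, P(positive screen | causes) = 1 − (1−0.06)·∏(1−qᵢ) over the active causes.
P(positive screen | poppy-seed meal) = 0.8966·0.81·0.75 + 0.964844·0.81·0.25 + 0.986558·0.19·0.75 + 0.99543·0.19·0.25 = 0.544685 + 0.195381 + 0.140585 + 0.047283 = 0.927934
Of this, 0.242664 comes from 0.195381 + 0.047283 (the lab handling error=true cases).
P(lab handling error | positive screen, poppy-seed meal) = 0.242664 / 0.927934 ≈ 0.262

Pr[lab handling error | positive screen, poppy-seed meal] ≈ 0.262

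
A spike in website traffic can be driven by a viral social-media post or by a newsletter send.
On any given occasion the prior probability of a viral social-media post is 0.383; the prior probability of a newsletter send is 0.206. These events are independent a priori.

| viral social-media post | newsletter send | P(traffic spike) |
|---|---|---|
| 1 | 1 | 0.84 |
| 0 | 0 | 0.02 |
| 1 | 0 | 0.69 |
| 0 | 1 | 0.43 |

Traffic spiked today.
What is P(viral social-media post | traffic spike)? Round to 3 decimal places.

P(viral social-media post | traffic spike) ≈ 0.811

P(traffic spike) = 0.02·0.617·0.794 + 0.43·0.617·0.206 + 0.69·0.383·0.794 + 0.84·0.383·0.206 = 0.009798 + 0.054654 + 0.209830 + 0.066274 = 0.340556
Restricting to configurations with viral social-media post present: 0.209830 + 0.066274 = 0.276104.
So P(viral social-media post | traffic spike) = 0.276104/0.340556 ≈ 0.811.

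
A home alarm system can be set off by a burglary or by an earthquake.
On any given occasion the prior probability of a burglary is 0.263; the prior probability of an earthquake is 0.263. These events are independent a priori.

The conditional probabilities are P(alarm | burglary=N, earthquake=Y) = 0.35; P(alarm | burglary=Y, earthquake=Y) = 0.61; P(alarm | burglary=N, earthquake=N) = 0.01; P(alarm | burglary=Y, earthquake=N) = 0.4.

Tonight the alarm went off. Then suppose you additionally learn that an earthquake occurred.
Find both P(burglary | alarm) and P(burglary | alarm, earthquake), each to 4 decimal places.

P(burglary | alarm) ≈ 0.6203; P(burglary | alarm, earthquake) ≈ 0.3835

Enumerate the 4 (burglary, earthquake) configurations and weight by the priors:
  P(alarm) = 0.01×0.737×0.737 + 0.35×0.737×0.263 + 0.4×0.263×0.737 + 0.61×0.263×0.263
        = 0.005432 + 0.067841 + 0.077532 + 0.042193 = 0.192998
The terms with burglary present sum to 0.119725, so
  P(burglary | alarm) = 0.119725 / 0.192998 ≈ 0.6203

Now also conditioning on earthquake=true:
Numerator (weight on configurations with burglary): 0.61*0.263 = 0.160430
Normalizer over all consistent configurations: 0.35*0.737 + 0.61*0.263 = 0.418380
Posterior = 0.160430 / 0.418380 ≈ 0.3835
Conditioning on earthquake lowers the posterior on burglary: the classic explaining-away effect in a common-effect structure.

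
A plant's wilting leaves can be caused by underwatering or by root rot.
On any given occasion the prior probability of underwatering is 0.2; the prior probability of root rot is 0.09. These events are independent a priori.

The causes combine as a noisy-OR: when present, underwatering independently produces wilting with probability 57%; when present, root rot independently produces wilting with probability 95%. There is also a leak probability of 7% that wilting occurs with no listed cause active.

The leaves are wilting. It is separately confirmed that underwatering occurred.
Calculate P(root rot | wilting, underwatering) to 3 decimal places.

P(root rot | wilting, underwatering) ≈ 0.139

Under noisy-OR, P(wilting | causes) = 1 − (1−0.07)·∏(1−qᵢ) over the active causes.
P(wilting | underwatering) = 0.6001·0.91 + 0.980005·0.09 = 0.546091 + 0.088200 = 0.634291
Of this, 0.088200 comes from 0.980005·0.09 (the root rot=true cases).
Hence the posterior is 0.088200/0.634291 ≈ 0.139.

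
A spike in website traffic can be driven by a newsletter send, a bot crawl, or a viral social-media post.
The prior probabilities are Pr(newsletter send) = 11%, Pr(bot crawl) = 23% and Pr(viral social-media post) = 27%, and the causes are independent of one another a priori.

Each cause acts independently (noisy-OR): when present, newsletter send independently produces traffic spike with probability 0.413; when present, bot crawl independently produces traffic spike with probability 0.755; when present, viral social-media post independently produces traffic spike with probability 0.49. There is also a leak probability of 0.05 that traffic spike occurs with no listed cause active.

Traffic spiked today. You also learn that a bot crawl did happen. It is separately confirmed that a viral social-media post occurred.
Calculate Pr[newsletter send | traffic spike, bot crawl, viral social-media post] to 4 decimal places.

Under noisy-OR, P(traffic spike | causes) = 1 − (1−0.05)·∏(1−qᵢ) over the active causes.
P(traffic spike | bot crawl, viral social-media post) = 0.881298·0.89 + 0.930322·0.11 = 0.784355 + 0.102335 = 0.886690
Of this, 0.102335 comes from 0.930322·0.11 (the newsletter send=true cases).
So P(newsletter send | traffic spike, bot crawl, viral social-media post) = 0.102335/0.886690 ≈ 0.1154.

Pr[newsletter send | traffic spike, bot crawl, viral social-media post] ≈ 0.1154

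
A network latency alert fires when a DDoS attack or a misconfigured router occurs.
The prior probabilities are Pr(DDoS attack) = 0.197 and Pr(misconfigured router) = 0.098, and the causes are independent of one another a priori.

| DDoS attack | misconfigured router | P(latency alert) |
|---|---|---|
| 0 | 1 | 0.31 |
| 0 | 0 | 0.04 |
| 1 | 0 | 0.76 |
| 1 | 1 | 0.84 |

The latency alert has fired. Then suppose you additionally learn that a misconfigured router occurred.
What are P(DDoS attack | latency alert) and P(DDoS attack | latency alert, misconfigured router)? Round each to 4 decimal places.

P(DDoS attack | latency alert) ≈ 0.7392; P(DDoS attack | latency alert, misconfigured router) ≈ 0.3993

P(latency alert) = 0.04·0.803·0.902 + 0.31·0.803·0.098 + 0.76·0.197·0.902 + 0.84·0.197·0.098 = 0.028972 + 0.024395 + 0.135047 + 0.016217 = 0.204631
The DDoS attack-present share is 0.135047 + 0.016217 = 0.151264.
So P(DDoS attack | latency alert) = 0.151264/0.204631 ≈ 0.7392.

Now condition on the additional information:
Weight on DDoS attack=true, given the evidence: 0.84×0.197 = 0.165480
The normalizing constant is 0.31×0.803 + 0.84×0.197 = 0.414410
Posterior = 0.165480 / 0.414410 ≈ 0.3993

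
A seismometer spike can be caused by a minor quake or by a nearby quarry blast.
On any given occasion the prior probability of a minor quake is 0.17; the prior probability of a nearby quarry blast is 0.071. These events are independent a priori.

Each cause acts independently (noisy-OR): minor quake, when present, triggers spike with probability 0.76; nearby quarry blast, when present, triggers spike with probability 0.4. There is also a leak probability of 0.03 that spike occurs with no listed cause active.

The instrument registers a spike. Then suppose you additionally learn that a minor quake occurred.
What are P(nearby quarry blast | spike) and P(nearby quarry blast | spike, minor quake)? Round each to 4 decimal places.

Under noisy-OR, P(spike | causes) = 1 − (1−0.03)·∏(1−qᵢ) over the active causes.
Enumerate the 4 (minor quake, nearby quarry blast) configurations and weight by the priors:
  P(spike) = 0.03·0.83·0.929 + 0.418·0.83·0.071 + 0.7672·0.17·0.929 + 0.86032·0.17·0.071
        = 0.023132 + 0.024633 + 0.121164 + 0.010384 = 0.179313
Configurations with nearby quarry blast contribute 0.035017, so
  P(nearby quarry blast | spike) = 0.035017 / 0.179313 ≈ 0.1953

Now also conditioning on minor quake=true:
Numerator (weight on configurations with nearby quarry blast): 0.86032·0.071 = 0.061083
The normalizing constant is 0.7672·0.929 + 0.86032·0.071 = 0.773812
P(nearby quarry blast | spike, minor quake) = 0.061083/0.773812 ≈ 0.0789

P(nearby quarry blast | spike) ≈ 0.1953; P(nearby quarry blast | spike, minor quake) ≈ 0.0789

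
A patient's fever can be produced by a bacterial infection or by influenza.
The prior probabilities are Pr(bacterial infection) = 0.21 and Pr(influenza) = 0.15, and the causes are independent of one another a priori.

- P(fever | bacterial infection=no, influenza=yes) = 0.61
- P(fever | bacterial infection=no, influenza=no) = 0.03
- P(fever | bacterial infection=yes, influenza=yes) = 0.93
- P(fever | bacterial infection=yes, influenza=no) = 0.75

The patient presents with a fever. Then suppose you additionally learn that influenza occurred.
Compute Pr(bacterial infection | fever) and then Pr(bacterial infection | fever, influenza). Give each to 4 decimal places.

Enumerate the 4 (bacterial infection, influenza) configurations and weight by the priors:
  P(fever) = 0.03·0.79·0.85 + 0.61·0.79·0.15 + 0.75·0.21·0.85 + 0.93·0.21·0.15
        = 0.020145 + 0.072285 + 0.133875 + 0.029295 = 0.255600
Keeping only the bacterial infection-present terms gives 0.163170, so
  P(bacterial infection | fever) = 0.163170 / 0.255600 ≈ 0.6384

With the extra evidence:
P(fever | influenza) = 0.61·0.79 + 0.93·0.21 = 0.481900 + 0.195300 = 0.677200
The bacterial infection-present share is 0.93·0.21 = 0.195300.
Hence the posterior is 0.195300/0.677200 ≈ 0.2884.

Pr(bacterial infection | fever) ≈ 0.6384; Pr(bacterial infection | fever, influenza) ≈ 0.2884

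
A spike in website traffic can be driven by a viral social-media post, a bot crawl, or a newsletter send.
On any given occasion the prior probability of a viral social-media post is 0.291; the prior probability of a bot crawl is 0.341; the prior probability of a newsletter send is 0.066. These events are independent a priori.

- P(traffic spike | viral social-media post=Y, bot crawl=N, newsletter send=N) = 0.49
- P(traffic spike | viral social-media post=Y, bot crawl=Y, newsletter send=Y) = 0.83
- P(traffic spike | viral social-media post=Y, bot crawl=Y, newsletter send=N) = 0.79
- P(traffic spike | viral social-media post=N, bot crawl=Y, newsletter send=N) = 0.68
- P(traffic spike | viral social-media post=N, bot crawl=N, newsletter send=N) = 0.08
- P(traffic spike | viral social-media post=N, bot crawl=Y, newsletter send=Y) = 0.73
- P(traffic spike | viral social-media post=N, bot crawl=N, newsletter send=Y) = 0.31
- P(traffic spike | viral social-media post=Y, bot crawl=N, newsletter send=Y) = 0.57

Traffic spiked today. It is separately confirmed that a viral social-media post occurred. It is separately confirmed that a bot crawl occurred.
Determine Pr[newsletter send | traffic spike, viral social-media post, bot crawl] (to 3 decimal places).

Pr[newsletter send | traffic spike, viral social-media post, bot crawl] ≈ 0.069

Sum P(traffic spike|·) weighted by the priors over both values of newsletter send:
  P(traffic spike | viral social-media post, bot crawl) = 0.79×0.934 + 0.83×0.066
        = 0.737860 + 0.054780 = 0.792640
Keeping only the newsletter send-present terms gives 0.054780, so
  P(newsletter send | traffic spike, viral social-media post, bot crawl) = 0.054780 / 0.792640 ≈ 0.069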